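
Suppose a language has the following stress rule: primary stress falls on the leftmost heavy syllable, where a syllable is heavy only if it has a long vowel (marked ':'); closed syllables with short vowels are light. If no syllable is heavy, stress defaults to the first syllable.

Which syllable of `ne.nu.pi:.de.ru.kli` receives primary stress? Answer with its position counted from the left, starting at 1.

3

Weights: 1 ne L, 2 nu L, 3 pi: H, 4 de L, 5 ru L, 6 kli L.
Heavy syllables in the domain: 3. The leftmost is syllable 3 (pi:).
Primary stress: syllable 3 → ne.nu.ˈpi:.de.ru.kli.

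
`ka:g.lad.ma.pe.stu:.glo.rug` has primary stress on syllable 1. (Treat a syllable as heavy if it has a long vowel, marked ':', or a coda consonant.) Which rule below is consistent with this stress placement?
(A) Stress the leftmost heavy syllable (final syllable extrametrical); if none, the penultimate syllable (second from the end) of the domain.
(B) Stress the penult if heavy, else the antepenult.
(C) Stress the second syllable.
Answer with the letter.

Rule A → syllable 1 ✓.
Rule B → syllable 5 (observed: 1).
Rule C → syllable 2 (observed: 1).

A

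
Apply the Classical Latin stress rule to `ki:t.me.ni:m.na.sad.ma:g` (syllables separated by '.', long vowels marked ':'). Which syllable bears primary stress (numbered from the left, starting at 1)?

5

Classical Latin: stress the penult if heavy (long vowel or closed), else the antepenult.
Weights: 4 na L, 5 sad H, 6 ma:g H.
The penult (syllable 5, sad) is heavy, so it takes stress.
Stress on syllable 5: ki:t.me.ni:m.na.ˈsad.ma:g.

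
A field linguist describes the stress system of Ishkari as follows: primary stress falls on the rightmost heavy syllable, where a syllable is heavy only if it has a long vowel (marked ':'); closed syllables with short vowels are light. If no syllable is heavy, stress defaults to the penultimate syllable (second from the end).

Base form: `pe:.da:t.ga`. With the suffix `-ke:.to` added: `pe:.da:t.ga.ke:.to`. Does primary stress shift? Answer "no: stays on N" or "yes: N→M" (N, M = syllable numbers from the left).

yes: 2→4

Base `pe:.da:t.ga` (3 syllables):
  Weights: 1 pe: H, 2 da:t H, 3 ga L.
  Heavy syllables in the domain: 1, 2. The rightmost is syllable 2 (da:t).
  → primary stress on syllable 2.
Suffixed `pe:.da:t.ga.ke:.to` (5 syllables):
  Weights: 1 pe: H, 2 da:t H, 3 ga L, 4 ke: H, 5 to L.
  Heavy syllables in the domain: 1, 2, 4. The rightmost is syllable 4 (ke:).
  → primary stress on syllable 4.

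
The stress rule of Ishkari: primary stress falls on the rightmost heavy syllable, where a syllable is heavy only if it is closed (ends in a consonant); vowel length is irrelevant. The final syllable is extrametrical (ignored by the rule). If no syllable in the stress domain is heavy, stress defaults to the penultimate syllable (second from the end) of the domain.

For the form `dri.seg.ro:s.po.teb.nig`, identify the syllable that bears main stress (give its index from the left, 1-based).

5

The final syllable (6, nig) is extrametrical; the stress domain is syllables 1–5.
Weights: 1 dri L, 2 seg H, 3 ro:s H, 4 po L, 5 teb H.
Heavy syllables in the domain: 2, 3, 5. The rightmost is syllable 5 (teb).
Primary stress: syllable 5 → dri.seg.ro:s.po.ˈteb.nig.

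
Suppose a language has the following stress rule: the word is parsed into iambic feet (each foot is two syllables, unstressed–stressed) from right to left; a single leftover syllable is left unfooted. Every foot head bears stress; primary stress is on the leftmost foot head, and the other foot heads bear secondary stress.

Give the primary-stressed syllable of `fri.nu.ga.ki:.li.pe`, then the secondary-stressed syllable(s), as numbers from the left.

Parse right to left into iambic (σˈσ) feet: (fri.ˈnu) (ga.ˈki:) (li.ˈpe).
Foot heads (stressed positions): 2, 4, 6.
End Rule Leftmost: primary stress on the leftmost head = syllable 2.
Secondary stress on 4, 6: fri.ˈnu.ga.ˌki:.li.ˌpe.

primary 2, secondary 4, 6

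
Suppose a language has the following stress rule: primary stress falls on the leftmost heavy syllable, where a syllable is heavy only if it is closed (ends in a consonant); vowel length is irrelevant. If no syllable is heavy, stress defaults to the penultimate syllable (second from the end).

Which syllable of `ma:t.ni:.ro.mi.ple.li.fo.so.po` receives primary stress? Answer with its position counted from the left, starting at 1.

Weights: 1 ma:t H, 2 ni: L, 3 ro L, 4 mi L, 5 ple L, 6 li L, 7 fo L, 8 so L, 9 po L.
Heavy syllables in the domain: 1. The leftmost is syllable 1 (ma:t).
Primary stress: syllable 1 → ˈma:t.ni:.ro.mi.ple.li.fo.so.po.

1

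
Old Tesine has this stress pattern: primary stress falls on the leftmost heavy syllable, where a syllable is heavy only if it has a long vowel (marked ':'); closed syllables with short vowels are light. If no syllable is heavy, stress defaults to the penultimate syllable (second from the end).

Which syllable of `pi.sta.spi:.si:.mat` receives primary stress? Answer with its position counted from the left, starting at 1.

3

Weights: 1 pi L, 2 sta L, 3 spi: H, 4 si: H, 5 mat L.
Heavy syllables in the domain: 3, 4. The leftmost is syllable 3 (spi:).
Primary stress: syllable 3 → pi.sta.ˈspi:.si:.mat.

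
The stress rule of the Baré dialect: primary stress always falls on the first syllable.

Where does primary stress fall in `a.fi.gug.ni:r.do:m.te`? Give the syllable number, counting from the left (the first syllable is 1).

The word has 6 syllables; the first syllable is syllable 1 (a).
Primary stress: syllable 1 → ˈa.fi.gug.ni:r.do:m.te.

1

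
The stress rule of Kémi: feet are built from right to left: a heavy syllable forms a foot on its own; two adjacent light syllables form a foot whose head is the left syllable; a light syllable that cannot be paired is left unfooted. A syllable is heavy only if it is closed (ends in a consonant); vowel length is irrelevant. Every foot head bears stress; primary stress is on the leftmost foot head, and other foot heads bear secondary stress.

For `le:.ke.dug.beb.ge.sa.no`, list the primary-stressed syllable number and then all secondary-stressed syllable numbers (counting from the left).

Weights: 1 le: L, 2 ke L, 3 dug H, 4 beb H, 5 ge L, 6 sa L, 7 no L.
Parse right to left (heavy = foot alone; LL = one foot; stranded L unfooted): (ˈle:.ke) (ˈdug) (ˈbeb) ge (ˈsa.no).
Foot heads: 1, 3, 4, 6.
Primary stress on the leftmost head = syllable 1.
Secondary stress on 3, 4, 6: ˈle:.ke.ˌdug.ˌbeb.ge.ˌsa.no.

primary 1, secondary 3, 4, 6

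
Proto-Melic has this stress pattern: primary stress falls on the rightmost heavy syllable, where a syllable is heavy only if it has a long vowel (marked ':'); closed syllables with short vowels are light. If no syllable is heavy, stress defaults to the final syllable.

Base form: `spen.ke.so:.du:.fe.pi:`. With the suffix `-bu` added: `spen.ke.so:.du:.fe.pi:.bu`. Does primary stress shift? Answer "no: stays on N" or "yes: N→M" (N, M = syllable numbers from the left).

no: stays on 6

Base `spen.ke.so:.du:.fe.pi:` (6 syllables):
  Weights: 1 spen L, 2 ke L, 3 so: H, 4 du: H, 5 fe L, 6 pi: H.
  Heavy syllables in the domain: 3, 4, 6. The rightmost is syllable 6 (pi:).
  → primary stress on syllable 6.
Suffixed `spen.ke.so:.du:.fe.pi:.bu` (7 syllables):
  Weights: 1 spen L, 2 ke L, 3 so: H, 4 du: H, 5 fe L, 6 pi: H, 7 bu L.
  Heavy syllables in the domain: 3, 4, 6. The rightmost is syllable 6 (pi:).
  → primary stress on syllable 6.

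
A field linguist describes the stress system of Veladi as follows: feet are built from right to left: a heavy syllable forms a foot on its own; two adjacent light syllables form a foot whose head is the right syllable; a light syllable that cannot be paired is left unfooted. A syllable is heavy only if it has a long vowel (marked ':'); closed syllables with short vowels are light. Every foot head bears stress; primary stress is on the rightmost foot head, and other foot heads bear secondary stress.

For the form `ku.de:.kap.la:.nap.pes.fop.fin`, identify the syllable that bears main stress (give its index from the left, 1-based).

Weights: 1 ku L, 2 de: H, 3 kap L, 4 la: H, 5 nap L, 6 pes L, 7 fop L, 8 fin L.
Parse right to left (heavy = foot alone; LL = one foot; stranded L unfooted): ku (ˈde:) kap (ˈla:) (nap.ˈpes) (fop.ˈfin).
Foot heads: 2, 4, 6, 8.
Primary stress on the rightmost head = syllable 8.
Primary stress: syllable 8 → ku.de:.kap.la:.nap.pes.fop.ˈfin.

8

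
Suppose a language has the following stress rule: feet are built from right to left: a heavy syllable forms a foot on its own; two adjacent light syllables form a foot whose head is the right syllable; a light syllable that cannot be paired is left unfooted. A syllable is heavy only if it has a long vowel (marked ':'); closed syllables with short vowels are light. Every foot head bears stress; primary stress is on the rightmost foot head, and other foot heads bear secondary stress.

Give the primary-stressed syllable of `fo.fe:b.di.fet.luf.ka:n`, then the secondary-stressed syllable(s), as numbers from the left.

primary 6, secondary 2, 5

Weights: 1 fo L, 2 fe:b H, 3 di L, 4 fet L, 5 luf L, 6 ka:n H.
Parse right to left (heavy = foot alone; LL = one foot; stranded L unfooted): fo (ˈfe:b) di (fet.ˈluf) (ˈka:n).
Foot heads: 2, 5, 6.
Primary stress on the rightmost head = syllable 6.
Secondary stress on 2, 5: fo.ˌfe:b.di.fet.ˌluf.ˈka:n.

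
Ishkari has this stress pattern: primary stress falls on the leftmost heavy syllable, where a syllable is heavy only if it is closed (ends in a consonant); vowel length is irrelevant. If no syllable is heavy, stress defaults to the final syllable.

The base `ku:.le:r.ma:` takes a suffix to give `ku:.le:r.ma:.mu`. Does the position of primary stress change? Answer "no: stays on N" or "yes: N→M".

no: stays on 2

Base `ku:.le:r.ma:` (3 syllables):
  Weights: 1 ku: L, 2 le:r H, 3 ma: L.
  Heavy syllables in the domain: 2. The leftmost is syllable 2 (le:r).
  → primary stress on syllable 2.
Suffixed `ku:.le:r.ma:.mu` (4 syllables):
  Weights: 1 ku: L, 2 le:r H, 3 ma: L, 4 mu L.
  Heavy syllables in the domain: 2. The leftmost is syllable 2 (le:r).
  → primary stress on syllable 2.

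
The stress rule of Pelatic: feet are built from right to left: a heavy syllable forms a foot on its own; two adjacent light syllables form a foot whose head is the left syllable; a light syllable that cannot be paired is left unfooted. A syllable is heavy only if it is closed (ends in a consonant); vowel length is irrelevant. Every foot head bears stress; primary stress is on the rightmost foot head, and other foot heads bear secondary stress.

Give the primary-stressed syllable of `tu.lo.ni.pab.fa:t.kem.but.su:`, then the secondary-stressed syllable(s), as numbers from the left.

Weights: 1 tu L, 2 lo L, 3 ni L, 4 pab H, 5 fa:t H, 6 kem H, 7 but H, 8 su: L.
Parse right to left (heavy = foot alone; LL = one foot; stranded L unfooted): tu (ˈlo.ni) (ˈpab) (ˈfa:t) (ˈkem) (ˈbut) su:.
Foot heads: 2, 4, 5, 6, 7.
Primary stress on the rightmost head = syllable 7.
Secondary stress on 2, 4, 5, 6: tu.ˌlo.ni.ˌpab.ˌfa:t.ˌkem.ˈbut.su:.

primary 7, secondary 2, 4, 5, 6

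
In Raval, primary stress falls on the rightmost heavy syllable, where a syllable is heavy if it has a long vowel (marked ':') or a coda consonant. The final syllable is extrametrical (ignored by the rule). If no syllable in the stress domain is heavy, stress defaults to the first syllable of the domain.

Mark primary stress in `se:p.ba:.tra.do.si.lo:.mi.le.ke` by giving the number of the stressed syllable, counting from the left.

The final syllable (9, ke) is extrametrical; the stress domain is syllables 1–8.
Weights: 1 se:p H, 2 ba: H, 3 tra L, 4 do L, 5 si L, 6 lo: H, 7 mi L, 8 le L.
Heavy syllables in the domain: 1, 2, 6. The rightmost is syllable 6 (lo:).
Primary stress: syllable 6 → se:p.ba:.tra.do.si.ˈlo:.mi.le.ke.

6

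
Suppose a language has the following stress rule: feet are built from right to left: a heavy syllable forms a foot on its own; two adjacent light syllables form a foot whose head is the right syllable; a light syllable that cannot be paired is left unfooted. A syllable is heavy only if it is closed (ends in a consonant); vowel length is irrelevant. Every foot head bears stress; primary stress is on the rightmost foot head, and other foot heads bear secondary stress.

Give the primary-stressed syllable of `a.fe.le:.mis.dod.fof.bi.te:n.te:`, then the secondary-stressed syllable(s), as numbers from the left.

primary 8, secondary 3, 4, 5, 6

Weights: 1 a L, 2 fe L, 3 le: L, 4 mis H, 5 dod H, 6 fof H, 7 bi L, 8 te:n H, 9 te: L.
Parse right to left (heavy = foot alone; LL = one foot; stranded L unfooted): a (fe.ˈle:) (ˈmis) (ˈdod) (ˈfof) bi (ˈte:n) te:.
Foot heads: 3, 4, 5, 6, 8.
Primary stress on the rightmost head = syllable 8.
Secondary stress on 3, 4, 5, 6: a.fe.ˌle:.ˌmis.ˌdod.ˌfof.bi.ˈte:n.te:.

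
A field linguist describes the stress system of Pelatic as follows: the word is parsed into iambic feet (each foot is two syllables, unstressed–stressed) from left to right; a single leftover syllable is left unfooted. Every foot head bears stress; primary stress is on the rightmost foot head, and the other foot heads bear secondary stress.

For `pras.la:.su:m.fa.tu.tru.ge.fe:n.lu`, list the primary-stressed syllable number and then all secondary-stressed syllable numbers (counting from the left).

Parse left to right into iambic (σˈσ) feet: (pras.ˈla:) (su:m.ˈfa) (tu.ˈtru) (ge.ˈfe:n) lu. Syllable 9 is left unfooted.
Foot heads (stressed positions): 2, 4, 6, 8.
End Rule Rightmost: primary stress on the rightmost head = syllable 8.
Secondary stress on 2, 4, 6: pras.ˌla:.su:m.ˌfa.tu.ˌtru.ge.ˈfe:n.lu.

primary 8, secondary 2, 4, 6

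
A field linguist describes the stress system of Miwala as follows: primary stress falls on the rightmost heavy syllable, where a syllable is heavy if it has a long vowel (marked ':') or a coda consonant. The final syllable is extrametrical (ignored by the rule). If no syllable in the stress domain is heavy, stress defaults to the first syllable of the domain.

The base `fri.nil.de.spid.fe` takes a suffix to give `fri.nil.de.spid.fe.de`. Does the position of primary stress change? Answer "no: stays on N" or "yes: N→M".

no: stays on 4

Base `fri.nil.de.spid.fe` (5 syllables):
  The final syllable (5, fe) is extrametrical; the stress domain is syllables 1–4.
  Weights: 1 fri L, 2 nil H, 3 de L, 4 spid H.
  Heavy syllables in the domain: 2, 4. The rightmost is syllable 4 (spid).
  → primary stress on syllable 4.
Suffixed `fri.nil.de.spid.fe.de` (6 syllables):
  The final syllable (6, de) is extrametrical; the stress domain is syllables 1–5.
  Weights: 1 fri L, 2 nil H, 3 de L, 4 spid H, 5 fe L.
  Heavy syllables in the domain: 2, 4. The rightmost is syllable 4 (spid).
  → primary stress on syllable 4.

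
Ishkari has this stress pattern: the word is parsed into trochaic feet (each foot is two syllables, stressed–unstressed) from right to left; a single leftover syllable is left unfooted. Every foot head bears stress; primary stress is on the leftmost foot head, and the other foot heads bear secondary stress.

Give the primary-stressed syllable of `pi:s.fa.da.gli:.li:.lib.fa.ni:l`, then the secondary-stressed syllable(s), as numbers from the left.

Parse right to left into trochaic (ˈσσ) feet: (ˈpi:s.fa) (ˈda.gli:) (ˈli:.lib) (ˈfa.ni:l).
Foot heads (stressed positions): 1, 3, 5, 7.
End Rule Leftmost: primary stress on the leftmost head = syllable 1.
Secondary stress on 3, 5, 7: ˈpi:s.fa.ˌda.gli:.ˌli:.lib.ˌfa.ni:l.

primary 1, secondary 3, 5, 7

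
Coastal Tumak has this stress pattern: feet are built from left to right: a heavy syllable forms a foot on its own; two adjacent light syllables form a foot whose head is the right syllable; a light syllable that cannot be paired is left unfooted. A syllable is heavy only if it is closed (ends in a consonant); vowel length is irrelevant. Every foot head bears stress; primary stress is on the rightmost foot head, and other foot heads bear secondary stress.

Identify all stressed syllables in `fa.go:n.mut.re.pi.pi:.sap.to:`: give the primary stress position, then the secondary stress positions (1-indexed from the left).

primary 7, secondary 2, 3, 5

Weights: 1 fa L, 2 go:n H, 3 mut H, 4 re L, 5 pi L, 6 pi: L, 7 sap H, 8 to: L.
Parse left to right (heavy = foot alone; LL = one foot; stranded L unfooted): fa (ˈgo:n) (ˈmut) (re.ˈpi) pi: (ˈsap) to:.
Foot heads: 2, 3, 5, 7.
Primary stress on the rightmost head = syllable 7.
Secondary stress on 2, 3, 5: fa.ˌgo:n.ˌmut.re.ˌpi.pi:.ˈsap.to:.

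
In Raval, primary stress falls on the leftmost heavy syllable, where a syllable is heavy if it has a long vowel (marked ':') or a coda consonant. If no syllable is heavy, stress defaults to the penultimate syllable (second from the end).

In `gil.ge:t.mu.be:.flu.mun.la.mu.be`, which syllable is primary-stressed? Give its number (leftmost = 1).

Weights: 1 gil H, 2 ge:t H, 3 mu L, 4 be: H, 5 flu L, 6 mun H, 7 la L, 8 mu L, 9 be L.
Heavy syllables in the domain: 1, 2, 4, 6. The leftmost is syllable 1 (gil).
Primary stress: syllable 1 → ˈgil.ge:t.mu.be:.flu.mun.la.mu.be.

1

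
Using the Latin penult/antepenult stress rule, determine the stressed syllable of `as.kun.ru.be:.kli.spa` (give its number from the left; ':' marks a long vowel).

Classical Latin: stress the penult if heavy (long vowel or closed), else the antepenult.
Weights: 4 be: H, 5 kli L, 6 spa L.
The penult (syllable 5, kli) is light, so stress falls on the antepenult (syllable 4, be:).
Stress on syllable 4: as.kun.ru.ˈbe:.kli.spa.

4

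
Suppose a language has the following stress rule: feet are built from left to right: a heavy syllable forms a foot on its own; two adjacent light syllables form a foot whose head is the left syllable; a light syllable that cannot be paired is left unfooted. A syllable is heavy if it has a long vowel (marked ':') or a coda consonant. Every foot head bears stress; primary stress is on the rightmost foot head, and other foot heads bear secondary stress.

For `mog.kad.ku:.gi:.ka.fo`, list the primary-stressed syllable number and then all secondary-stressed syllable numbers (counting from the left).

Weights: 1 mog H, 2 kad H, 3 ku: H, 4 gi: H, 5 ka L, 6 fo L.
Parse left to right (heavy = foot alone; LL = one foot; stranded L unfooted): (ˈmog) (ˈkad) (ˈku:) (ˈgi:) (ˈka.fo).
Foot heads: 1, 2, 3, 4, 5.
Primary stress on the rightmost head = syllable 5.
Secondary stress on 1, 2, 3, 4: ˌmog.ˌkad.ˌku:.ˌgi:.ˈka.fo.

primary 5, secondary 1, 2, 3, 4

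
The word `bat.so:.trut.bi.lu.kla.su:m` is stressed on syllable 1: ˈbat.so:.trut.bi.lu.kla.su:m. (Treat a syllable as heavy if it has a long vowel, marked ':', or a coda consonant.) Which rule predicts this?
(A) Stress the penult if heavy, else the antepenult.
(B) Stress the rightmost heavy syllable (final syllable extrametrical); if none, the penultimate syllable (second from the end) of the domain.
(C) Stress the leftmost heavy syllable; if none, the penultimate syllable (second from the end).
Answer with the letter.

C

Rule A → syllable 5 (observed: 1).
Rule B → syllable 3 (observed: 1).
Rule C → syllable 1 ✓.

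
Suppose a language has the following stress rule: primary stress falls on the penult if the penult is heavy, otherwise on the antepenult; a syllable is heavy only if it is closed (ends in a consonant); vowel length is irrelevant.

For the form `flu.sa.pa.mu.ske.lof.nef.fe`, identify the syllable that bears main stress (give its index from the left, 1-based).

7

Weights: 6 lof H, 7 nef H, 8 fe L.
The penult (syllable 7, nef) is heavy, so it takes stress.
Primary stress: syllable 7 → flu.sa.pa.mu.ske.lof.ˈnef.fe.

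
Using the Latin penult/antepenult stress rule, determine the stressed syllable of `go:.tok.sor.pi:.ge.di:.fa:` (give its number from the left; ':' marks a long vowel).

6

Classical Latin: stress the penult if heavy (long vowel or closed), else the antepenult.
Weights: 5 ge L, 6 di: H, 7 fa: H.
The penult (syllable 6, di:) is heavy, so it takes stress.
Stress on syllable 6: go:.tok.sor.pi:.ge.ˈdi:.fa:.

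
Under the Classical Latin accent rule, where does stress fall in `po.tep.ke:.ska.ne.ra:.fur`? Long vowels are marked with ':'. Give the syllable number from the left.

6

Classical Latin: stress the penult if heavy (long vowel or closed), else the antepenult.
Weights: 5 ne L, 6 ra: H, 7 fur H.
The penult (syllable 6, ra:) is heavy, so it takes stress.
Stress on syllable 6: po.tep.ke:.ska.ne.ˈra:.fur.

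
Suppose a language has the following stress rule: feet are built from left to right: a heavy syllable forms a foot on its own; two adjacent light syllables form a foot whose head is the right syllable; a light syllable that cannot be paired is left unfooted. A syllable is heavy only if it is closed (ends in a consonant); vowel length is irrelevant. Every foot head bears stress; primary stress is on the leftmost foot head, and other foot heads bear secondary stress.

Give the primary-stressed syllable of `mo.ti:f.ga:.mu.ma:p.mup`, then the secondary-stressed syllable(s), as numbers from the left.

Weights: 1 mo L, 2 ti:f H, 3 ga: L, 4 mu L, 5 ma:p H, 6 mup H.
Parse left to right (heavy = foot alone; LL = one foot; stranded L unfooted): mo (ˈti:f) (ga:.ˈmu) (ˈma:p) (ˈmup).
Foot heads: 2, 4, 5, 6.
Primary stress on the leftmost head = syllable 2.
Secondary stress on 4, 5, 6: mo.ˈti:f.ga:.ˌmu.ˌma:p.ˌmup.

primary 2, secondary 4, 5, 6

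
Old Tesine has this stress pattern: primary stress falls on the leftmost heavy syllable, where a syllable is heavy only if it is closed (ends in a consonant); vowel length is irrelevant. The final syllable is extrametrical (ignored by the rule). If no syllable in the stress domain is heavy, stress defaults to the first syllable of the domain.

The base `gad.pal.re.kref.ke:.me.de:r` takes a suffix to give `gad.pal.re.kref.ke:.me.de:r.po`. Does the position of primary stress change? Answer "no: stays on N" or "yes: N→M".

no: stays on 1

Base `gad.pal.re.kref.ke:.me.de:r` (7 syllables):
  The final syllable (7, de:r) is extrametrical; the stress domain is syllables 1–6.
  Weights: 1 gad H, 2 pal H, 3 re L, 4 kref H, 5 ke: L, 6 me L.
  Heavy syllables in the domain: 1, 2, 4. The leftmost is syllable 1 (gad).
  → primary stress on syllable 1.
Suffixed `gad.pal.re.kref.ke:.me.de:r.po` (8 syllables):
  The final syllable (8, po) is extrametrical; the stress domain is syllables 1–7.
  Weights: 1 gad H, 2 pal H, 3 re L, 4 kref H, 5 ke: L, 6 me L, 7 de:r H.
  Heavy syllables in the domain: 1, 2, 4, 7. The leftmost is syllable 1 (gad).
  → primary stress on syllable 1.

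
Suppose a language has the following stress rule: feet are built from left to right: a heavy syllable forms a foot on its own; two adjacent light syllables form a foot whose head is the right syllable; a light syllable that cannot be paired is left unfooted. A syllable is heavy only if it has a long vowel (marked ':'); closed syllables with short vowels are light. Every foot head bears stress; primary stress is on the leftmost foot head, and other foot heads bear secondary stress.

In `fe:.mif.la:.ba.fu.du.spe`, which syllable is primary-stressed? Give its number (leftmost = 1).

Weights: 1 fe: H, 2 mif L, 3 la: H, 4 ba L, 5 fu L, 6 du L, 7 spe L.
Parse left to right (heavy = foot alone; LL = one foot; stranded L unfooted): (ˈfe:) mif (ˈla:) (ba.ˈfu) (du.ˈspe).
Foot heads: 1, 3, 5, 7.
Primary stress on the leftmost head = syllable 1.
Primary stress: syllable 1 → ˈfe:.mif.la:.ba.fu.du.spe.

1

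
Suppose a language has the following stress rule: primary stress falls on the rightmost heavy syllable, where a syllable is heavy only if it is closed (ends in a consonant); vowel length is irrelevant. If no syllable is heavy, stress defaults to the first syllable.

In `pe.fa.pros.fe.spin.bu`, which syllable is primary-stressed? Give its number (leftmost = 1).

Weights: 1 pe L, 2 fa L, 3 pros H, 4 fe L, 5 spin H, 6 bu L.
Heavy syllables in the domain: 3, 5. The rightmost is syllable 5 (spin).
Primary stress: syllable 5 → pe.fa.pros.fe.ˈspin.bu.

5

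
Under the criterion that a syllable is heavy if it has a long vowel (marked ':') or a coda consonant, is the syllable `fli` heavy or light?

light

`fli`: short vowel, open (no coda). Short vowel, open → light.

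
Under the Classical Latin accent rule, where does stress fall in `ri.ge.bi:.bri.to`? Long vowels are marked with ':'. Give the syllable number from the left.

3

Classical Latin: stress the penult if heavy (long vowel or closed), else the antepenult.
Weights: 3 bi: H, 4 bri L, 5 to L.
The penult (syllable 4, bri) is light, so stress falls on the antepenult (syllable 3, bi:).
Stress on syllable 3: ri.ge.ˈbi:.bri.to.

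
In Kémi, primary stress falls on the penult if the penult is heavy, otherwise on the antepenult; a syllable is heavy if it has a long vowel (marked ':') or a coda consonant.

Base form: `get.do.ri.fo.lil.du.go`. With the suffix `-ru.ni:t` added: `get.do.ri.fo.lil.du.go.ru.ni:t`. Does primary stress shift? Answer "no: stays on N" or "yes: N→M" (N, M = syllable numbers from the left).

yes: 5→7

Base `get.do.ri.fo.lil.du.go` (7 syllables):
  Weights: 5 lil H, 6 du L, 7 go L.
  The penult (syllable 6, du) is light, so stress falls on the antepenult (syllable 5, lil).
  → primary stress on syllable 5.
Suffixed `get.do.ri.fo.lil.du.go.ru.ni:t` (9 syllables):
  Weights: 7 go L, 8 ru L, 9 ni:t H.
  The penult (syllable 8, ru) is light, so stress falls on the antepenult (syllable 7, go).
  → primary stress on syllable 7.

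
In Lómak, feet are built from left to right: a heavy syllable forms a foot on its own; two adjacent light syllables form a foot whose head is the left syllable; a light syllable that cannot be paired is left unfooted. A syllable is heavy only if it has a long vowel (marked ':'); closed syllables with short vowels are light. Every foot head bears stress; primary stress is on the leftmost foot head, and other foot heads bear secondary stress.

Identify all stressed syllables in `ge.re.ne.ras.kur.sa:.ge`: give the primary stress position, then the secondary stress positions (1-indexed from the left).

Weights: 1 ge L, 2 re L, 3 ne L, 4 ras L, 5 kur L, 6 sa: H, 7 ge L.
Parse left to right (heavy = foot alone; LL = one foot; stranded L unfooted): (ˈge.re) (ˈne.ras) kur (ˈsa:) ge.
Foot heads: 1, 3, 6.
Primary stress on the leftmost head = syllable 1.
Secondary stress on 3, 6: ˈge.re.ˌne.ras.kur.ˌsa:.ge.

primary 1, secondary 3, 6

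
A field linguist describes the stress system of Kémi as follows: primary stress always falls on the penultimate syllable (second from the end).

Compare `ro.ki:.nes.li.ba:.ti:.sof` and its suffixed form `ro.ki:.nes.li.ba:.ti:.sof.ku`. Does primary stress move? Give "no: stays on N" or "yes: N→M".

yes: 6→7

Base `ro.ki:.nes.li.ba:.ti:.sof` (7 syllables):
  The word has 7 syllables; the penultimate syllable (second from the end) is syllable 6 (ti:).
  → primary stress on syllable 6.
Suffixed `ro.ki:.nes.li.ba:.ti:.sof.ku` (8 syllables):
  The word has 8 syllables; the penultimate syllable (second from the end) is syllable 7 (sof).
  → primary stress on syllable 7.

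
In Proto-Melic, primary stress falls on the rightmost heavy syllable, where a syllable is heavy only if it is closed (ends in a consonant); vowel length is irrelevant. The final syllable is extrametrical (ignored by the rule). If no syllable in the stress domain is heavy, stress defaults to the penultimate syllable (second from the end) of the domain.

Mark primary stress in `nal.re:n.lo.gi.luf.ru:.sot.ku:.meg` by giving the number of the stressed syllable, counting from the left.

7

The final syllable (9, meg) is extrametrical; the stress domain is syllables 1–8.
Weights: 1 nal H, 2 re:n H, 3 lo L, 4 gi L, 5 luf H, 6 ru: L, 7 sot H, 8 ku: L.
Heavy syllables in the domain: 1, 2, 5, 7. The rightmost is syllable 7 (sot).
Primary stress: syllable 7 → nal.re:n.lo.gi.luf.ru:.ˈsot.ku:.meg.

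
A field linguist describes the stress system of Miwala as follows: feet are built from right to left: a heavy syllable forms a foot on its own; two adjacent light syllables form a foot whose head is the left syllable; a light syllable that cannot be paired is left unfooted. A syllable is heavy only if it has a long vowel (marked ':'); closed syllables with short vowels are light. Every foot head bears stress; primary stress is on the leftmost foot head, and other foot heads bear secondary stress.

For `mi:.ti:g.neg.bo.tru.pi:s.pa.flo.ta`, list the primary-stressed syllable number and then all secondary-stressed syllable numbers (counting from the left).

Weights: 1 mi: H, 2 ti:g H, 3 neg L, 4 bo L, 5 tru L, 6 pi:s H, 7 pa L, 8 flo L, 9 ta L.
Parse right to left (heavy = foot alone; LL = one foot; stranded L unfooted): (ˈmi:) (ˈti:g) neg (ˈbo.tru) (ˈpi:s) pa (ˈflo.ta).
Foot heads: 1, 2, 4, 6, 8.
Primary stress on the leftmost head = syllable 1.
Secondary stress on 2, 4, 6, 8: ˈmi:.ˌti:g.neg.ˌbo.tru.ˌpi:s.pa.ˌflo.ta.

primary 1, secondary 2, 4, 6, 8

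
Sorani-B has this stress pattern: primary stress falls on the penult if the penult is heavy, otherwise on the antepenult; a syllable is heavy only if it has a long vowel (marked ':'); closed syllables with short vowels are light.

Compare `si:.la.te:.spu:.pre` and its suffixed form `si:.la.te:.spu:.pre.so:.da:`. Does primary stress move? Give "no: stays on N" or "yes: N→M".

yes: 4→6

Base `si:.la.te:.spu:.pre` (5 syllables):
  Weights: 3 te: H, 4 spu: H, 5 pre L.
  The penult (syllable 4, spu:) is heavy, so it takes stress.
  → primary stress on syllable 4.
Suffixed `si:.la.te:.spu:.pre.so:.da:` (7 syllables):
  Weights: 5 pre L, 6 so: H, 7 da: H.
  The penult (syllable 6, so:) is heavy, so it takes stress.
  → primary stress on syllable 6.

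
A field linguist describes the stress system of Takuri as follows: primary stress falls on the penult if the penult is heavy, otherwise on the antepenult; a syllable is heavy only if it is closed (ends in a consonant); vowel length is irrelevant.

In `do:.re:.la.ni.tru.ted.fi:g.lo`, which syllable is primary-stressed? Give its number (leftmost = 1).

Weights: 6 ted H, 7 fi:g H, 8 lo L.
The penult (syllable 7, fi:g) is heavy, so it takes stress.
Primary stress: syllable 7 → do:.re:.la.ni.tru.ted.ˈfi:g.lo.

7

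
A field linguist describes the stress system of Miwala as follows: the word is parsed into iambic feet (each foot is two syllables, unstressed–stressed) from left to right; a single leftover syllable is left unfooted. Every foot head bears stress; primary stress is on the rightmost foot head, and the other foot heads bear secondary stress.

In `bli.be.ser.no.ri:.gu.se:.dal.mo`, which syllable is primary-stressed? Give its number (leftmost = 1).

Parse left to right into iambic (σˈσ) feet: (bli.ˈbe) (ser.ˈno) (ri:.ˈgu) (se:.ˈdal) mo. Syllable 9 is left unfooted.
Foot heads (stressed positions): 2, 4, 6, 8.
End Rule Rightmost: primary stress on the rightmost head = syllable 8.
Primary stress: syllable 8 → bli.be.ser.no.ri:.gu.se:.ˈdal.mo.

8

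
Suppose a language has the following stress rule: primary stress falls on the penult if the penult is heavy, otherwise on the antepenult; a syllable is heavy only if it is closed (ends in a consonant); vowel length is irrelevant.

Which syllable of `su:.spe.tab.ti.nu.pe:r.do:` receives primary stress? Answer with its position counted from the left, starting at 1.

6

Weights: 5 nu L, 6 pe:r H, 7 do: L.
The penult (syllable 6, pe:r) is heavy, so it takes stress.
Primary stress: syllable 6 → su:.spe.tab.ti.nu.ˈpe:r.do:.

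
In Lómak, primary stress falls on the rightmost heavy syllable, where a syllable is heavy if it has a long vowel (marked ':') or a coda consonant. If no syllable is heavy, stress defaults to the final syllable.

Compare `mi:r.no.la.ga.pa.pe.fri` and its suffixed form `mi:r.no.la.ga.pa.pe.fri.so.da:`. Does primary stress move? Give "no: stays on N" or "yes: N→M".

Base `mi:r.no.la.ga.pa.pe.fri` (7 syllables):
  Weights: 1 mi:r H, 2 no L, 3 la L, 4 ga L, 5 pa L, 6 pe L, 7 fri L.
  Heavy syllables in the domain: 1. The rightmost is syllable 1 (mi:r).
  → primary stress on syllable 1.
Suffixed `mi:r.no.la.ga.pa.pe.fri.so.da:` (9 syllables):
  Weights: 1 mi:r H, 2 no L, 3 la L, 4 ga L, 5 pa L, 6 pe L, 7 fri L, 8 so L, 9 da: H.
  Heavy syllables in the domain: 1, 9. The rightmost is syllable 9 (da:).
  → primary stress on syllable 9.

yes: 1→9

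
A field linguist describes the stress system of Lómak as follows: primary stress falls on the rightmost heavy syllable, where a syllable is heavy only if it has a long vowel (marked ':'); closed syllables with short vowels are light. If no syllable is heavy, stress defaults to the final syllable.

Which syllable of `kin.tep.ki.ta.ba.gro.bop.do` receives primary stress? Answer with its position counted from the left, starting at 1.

8

Weights: 1 kin L, 2 tep L, 3 ki L, 4 ta L, 5 ba L, 6 gro L, 7 bop L, 8 do L.
No heavy syllable in the domain; default to the final syllable = syllable 8.
Primary stress: syllable 8 → kin.tep.ki.ta.ba.gro.bop.ˈdo.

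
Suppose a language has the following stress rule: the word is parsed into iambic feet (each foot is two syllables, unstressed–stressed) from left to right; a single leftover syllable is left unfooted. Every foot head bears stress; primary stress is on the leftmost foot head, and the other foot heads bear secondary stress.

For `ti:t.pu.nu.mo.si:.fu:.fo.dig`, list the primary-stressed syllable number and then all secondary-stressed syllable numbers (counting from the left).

Parse left to right into iambic (σˈσ) feet: (ti:t.ˈpu) (nu.ˈmo) (si:.ˈfu:) (fo.ˈdig).
Foot heads (stressed positions): 2, 4, 6, 8.
End Rule Leftmost: primary stress on the leftmost head = syllable 2.
Secondary stress on 4, 6, 8: ti:t.ˈpu.nu.ˌmo.si:.ˌfu:.fo.ˌdig.

primary 2, secondary 4, 6, 8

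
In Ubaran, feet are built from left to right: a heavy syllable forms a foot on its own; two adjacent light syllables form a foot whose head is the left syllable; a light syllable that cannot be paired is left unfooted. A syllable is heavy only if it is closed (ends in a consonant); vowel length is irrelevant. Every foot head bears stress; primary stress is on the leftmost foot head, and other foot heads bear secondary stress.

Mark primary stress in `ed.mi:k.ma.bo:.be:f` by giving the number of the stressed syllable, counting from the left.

1

Weights: 1 ed H, 2 mi:k H, 3 ma L, 4 bo: L, 5 be:f H.
Parse left to right (heavy = foot alone; LL = one foot; stranded L unfooted): (ˈed) (ˈmi:k) (ˈma.bo:) (ˈbe:f).
Foot heads: 1, 2, 3, 5.
Primary stress on the leftmost head = syllable 1.
Primary stress: syllable 1 → ˈed.mi:k.ma.bo:.be:f.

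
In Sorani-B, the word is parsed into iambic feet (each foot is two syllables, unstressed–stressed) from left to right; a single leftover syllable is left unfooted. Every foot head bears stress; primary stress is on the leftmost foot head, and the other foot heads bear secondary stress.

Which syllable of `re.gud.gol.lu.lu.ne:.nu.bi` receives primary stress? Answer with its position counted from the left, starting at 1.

2

Parse left to right into iambic (σˈσ) feet: (re.ˈgud) (gol.ˈlu) (lu.ˈne:) (nu.ˈbi).
Foot heads (stressed positions): 2, 4, 6, 8.
End Rule Leftmost: primary stress on the leftmost head = syllable 2.
Primary stress: syllable 2 → re.ˈgud.gol.lu.lu.ne:.nu.bi.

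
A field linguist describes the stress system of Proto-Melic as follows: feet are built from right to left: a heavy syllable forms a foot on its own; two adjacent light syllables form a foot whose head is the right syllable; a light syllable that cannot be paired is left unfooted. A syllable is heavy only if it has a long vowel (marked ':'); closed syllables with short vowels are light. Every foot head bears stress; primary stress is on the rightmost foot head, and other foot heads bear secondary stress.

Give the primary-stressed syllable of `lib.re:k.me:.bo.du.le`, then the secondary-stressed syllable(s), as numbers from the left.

Weights: 1 lib L, 2 re:k H, 3 me: H, 4 bo L, 5 du L, 6 le L.
Parse right to left (heavy = foot alone; LL = one foot; stranded L unfooted): lib (ˈre:k) (ˈme:) bo (du.ˈle).
Foot heads: 2, 3, 6.
Primary stress on the rightmost head = syllable 6.
Secondary stress on 2, 3: lib.ˌre:k.ˌme:.bo.du.ˈle.

primary 6, secondary 2, 3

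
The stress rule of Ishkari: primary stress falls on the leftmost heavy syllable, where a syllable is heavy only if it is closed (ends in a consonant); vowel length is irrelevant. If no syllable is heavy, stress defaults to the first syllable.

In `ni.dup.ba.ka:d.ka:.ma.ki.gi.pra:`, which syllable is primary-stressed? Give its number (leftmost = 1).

Weights: 1 ni L, 2 dup H, 3 ba L, 4 ka:d H, 5 ka: L, 6 ma L, 7 ki L, 8 gi L, 9 pra: L.
Heavy syllables in the domain: 2, 4. The leftmost is syllable 2 (dup).
Primary stress: syllable 2 → ni.ˈdup.ba.ka:d.ka:.ma.ki.gi.pra:.

2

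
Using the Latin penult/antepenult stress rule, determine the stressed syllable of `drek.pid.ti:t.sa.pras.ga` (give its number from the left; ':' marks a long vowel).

5

Classical Latin: stress the penult if heavy (long vowel or closed), else the antepenult.
Weights: 4 sa L, 5 pras H, 6 ga L.
The penult (syllable 5, pras) is heavy, so it takes stress.
Stress on syllable 5: drek.pid.ti:t.sa.ˈpras.ga.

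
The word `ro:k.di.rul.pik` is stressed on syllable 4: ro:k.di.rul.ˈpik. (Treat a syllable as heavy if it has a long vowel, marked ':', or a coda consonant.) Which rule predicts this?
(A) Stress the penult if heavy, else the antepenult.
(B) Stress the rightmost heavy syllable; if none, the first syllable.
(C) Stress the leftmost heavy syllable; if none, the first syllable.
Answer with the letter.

Rule A → syllable 3 (observed: 4).
Rule B → syllable 4 ✓.
Rule C → syllable 1 (observed: 4).

B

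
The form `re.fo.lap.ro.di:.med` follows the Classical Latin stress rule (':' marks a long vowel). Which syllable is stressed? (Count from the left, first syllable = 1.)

5

Classical Latin: stress the penult if heavy (long vowel or closed), else the antepenult.
Weights: 4 ro L, 5 di: H, 6 med H.
The penult (syllable 5, di:) is heavy, so it takes stress.
Stress on syllable 5: re.fo.lap.ro.ˈdi:.med.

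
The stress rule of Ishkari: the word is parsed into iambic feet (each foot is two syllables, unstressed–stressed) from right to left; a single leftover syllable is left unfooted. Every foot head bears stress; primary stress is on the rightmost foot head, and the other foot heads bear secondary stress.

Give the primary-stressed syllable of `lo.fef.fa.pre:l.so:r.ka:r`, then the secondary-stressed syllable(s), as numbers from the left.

Parse right to left into iambic (σˈσ) feet: (lo.ˈfef) (fa.ˈpre:l) (so:r.ˈka:r).
Foot heads (stressed positions): 2, 4, 6.
End Rule Rightmost: primary stress on the rightmost head = syllable 6.
Secondary stress on 2, 4: lo.ˌfef.fa.ˌpre:l.so:r.ˈka:r.

primary 6, secondary 2, 4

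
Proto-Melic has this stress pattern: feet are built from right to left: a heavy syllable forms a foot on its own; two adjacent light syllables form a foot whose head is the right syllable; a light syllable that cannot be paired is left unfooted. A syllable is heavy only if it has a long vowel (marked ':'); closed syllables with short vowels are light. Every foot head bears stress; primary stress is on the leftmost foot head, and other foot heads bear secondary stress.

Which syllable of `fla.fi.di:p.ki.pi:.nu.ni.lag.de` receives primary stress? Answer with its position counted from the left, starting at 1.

2

Weights: 1 fla L, 2 fi L, 3 di:p H, 4 ki L, 5 pi: H, 6 nu L, 7 ni L, 8 lag L, 9 de L.
Parse right to left (heavy = foot alone; LL = one foot; stranded L unfooted): (fla.ˈfi) (ˈdi:p) ki (ˈpi:) (nu.ˈni) (lag.ˈde).
Foot heads: 2, 3, 5, 7, 9.
Primary stress on the leftmost head = syllable 2.
Primary stress: syllable 2 → fla.ˈfi.di:p.ki.pi:.nu.ni.lag.de.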